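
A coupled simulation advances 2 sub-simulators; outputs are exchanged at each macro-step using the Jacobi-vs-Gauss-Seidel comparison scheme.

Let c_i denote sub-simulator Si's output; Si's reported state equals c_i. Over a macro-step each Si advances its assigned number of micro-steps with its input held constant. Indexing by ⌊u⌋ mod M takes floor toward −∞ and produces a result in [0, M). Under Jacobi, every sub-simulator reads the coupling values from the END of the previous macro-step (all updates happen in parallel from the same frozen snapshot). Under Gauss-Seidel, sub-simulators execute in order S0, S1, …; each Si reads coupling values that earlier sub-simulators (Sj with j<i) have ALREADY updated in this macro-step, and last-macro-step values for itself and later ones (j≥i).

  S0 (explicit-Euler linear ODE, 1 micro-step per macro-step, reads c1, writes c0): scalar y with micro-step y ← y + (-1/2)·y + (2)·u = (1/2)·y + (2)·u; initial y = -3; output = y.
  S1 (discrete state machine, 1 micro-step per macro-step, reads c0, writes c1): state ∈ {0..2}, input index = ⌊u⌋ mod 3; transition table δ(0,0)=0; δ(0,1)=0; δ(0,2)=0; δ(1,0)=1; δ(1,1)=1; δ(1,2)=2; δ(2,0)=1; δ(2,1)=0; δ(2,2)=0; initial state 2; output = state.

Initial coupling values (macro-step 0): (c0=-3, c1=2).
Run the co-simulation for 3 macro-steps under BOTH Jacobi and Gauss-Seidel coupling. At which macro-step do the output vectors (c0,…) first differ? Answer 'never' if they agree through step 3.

[Jacobi] macro 1: S0 reads c1=2 → after 1×micro: 5/2; S1 reads c0=-3 → after 1×micro: 1 ⇒ (c0=5/2, c1=1)
[Jacobi] macro 2: S0 reads c1=1 → after 1×micro: 13/4; S1 reads c0=5/2 → after 1×micro: 2 ⇒ (c0=13/4, c1=2)
[Jacobi] macro 3: S0 reads c1=2 → after 1×micro: 45/8; S1 reads c0=13/4 → after 1×micro: 1 ⇒ (c0=45/8, c1=1)
[Gauss-Seidel] macro 1: S0 reads c1=2 → after 1×micro: 5/2; S1 reads c0=5/2 → after 1×micro: 0 ⇒ (c0=5/2, c1=0)
[Gauss-Seidel] macro 2: S0 reads c1=0 → after 1×micro: 5/4; S1 reads c0=5/4 → after 1×micro: 0 ⇒ (c0=5/4, c1=0)
[Gauss-Seidel] macro 3: S0 reads c1=0 → after 1×micro: 5/8; S1 reads c0=5/8 → after 1×micro: 0 ⇒ (c0=5/8, c1=0)

first divergence at macro-step: 1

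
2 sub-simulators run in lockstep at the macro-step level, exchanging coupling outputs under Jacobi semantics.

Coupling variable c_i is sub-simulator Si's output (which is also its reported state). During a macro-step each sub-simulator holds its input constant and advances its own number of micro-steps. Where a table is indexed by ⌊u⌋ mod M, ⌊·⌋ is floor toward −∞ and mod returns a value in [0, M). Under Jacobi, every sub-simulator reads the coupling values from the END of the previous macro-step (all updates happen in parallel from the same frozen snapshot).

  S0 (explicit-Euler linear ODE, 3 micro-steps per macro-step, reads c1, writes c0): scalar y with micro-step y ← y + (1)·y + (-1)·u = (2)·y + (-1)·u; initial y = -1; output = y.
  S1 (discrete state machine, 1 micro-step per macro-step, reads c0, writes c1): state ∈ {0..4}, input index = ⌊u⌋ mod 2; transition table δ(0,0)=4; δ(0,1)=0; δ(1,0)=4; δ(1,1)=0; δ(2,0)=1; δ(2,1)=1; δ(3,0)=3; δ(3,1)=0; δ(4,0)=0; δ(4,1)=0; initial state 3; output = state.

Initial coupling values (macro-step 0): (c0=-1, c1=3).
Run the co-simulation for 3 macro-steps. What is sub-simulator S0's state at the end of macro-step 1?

macro 1: S0 reads c1=3 → after 3×micro: -29; S1 reads c0=-1 → after 1×micro: 0 ⇒ (c0=-29, c1=0)
macro 2: S0 reads c1=0 → after 3×micro: -232; S1 reads c0=-29 → after 1×micro: 0 ⇒ (c0=-232, c1=0)
macro 3: S0 reads c1=0 → after 3×micro: -1856; S1 reads c0=-232 → after 1×micro: 4 ⇒ (c0=-1856, c1=4)

S0 state at macro-step 1 = -29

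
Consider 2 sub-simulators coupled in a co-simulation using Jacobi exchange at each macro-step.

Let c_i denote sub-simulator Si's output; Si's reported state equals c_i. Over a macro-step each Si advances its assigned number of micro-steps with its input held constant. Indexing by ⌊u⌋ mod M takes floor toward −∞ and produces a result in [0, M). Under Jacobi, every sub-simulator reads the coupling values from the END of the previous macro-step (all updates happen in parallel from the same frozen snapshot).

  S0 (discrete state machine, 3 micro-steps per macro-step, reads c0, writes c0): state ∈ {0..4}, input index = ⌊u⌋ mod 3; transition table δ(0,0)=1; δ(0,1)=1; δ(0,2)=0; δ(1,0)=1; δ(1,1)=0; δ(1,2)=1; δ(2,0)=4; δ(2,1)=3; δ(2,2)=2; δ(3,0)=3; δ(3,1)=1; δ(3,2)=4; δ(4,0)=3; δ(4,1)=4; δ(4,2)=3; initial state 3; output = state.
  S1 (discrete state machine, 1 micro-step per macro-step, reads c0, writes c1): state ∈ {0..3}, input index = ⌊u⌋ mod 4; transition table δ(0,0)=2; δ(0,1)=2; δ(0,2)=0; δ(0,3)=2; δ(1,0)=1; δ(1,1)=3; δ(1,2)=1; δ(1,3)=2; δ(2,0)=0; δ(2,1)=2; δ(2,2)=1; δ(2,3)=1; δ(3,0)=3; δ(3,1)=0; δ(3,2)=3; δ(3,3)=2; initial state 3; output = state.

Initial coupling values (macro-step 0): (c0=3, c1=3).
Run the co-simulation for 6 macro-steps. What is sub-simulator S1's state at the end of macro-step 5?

S1 state at macro-step 5 = 2

macro 1: S0 reads c0=3 → after 3×micro: 3; S1 reads c0=3 → after 1×micro: 2 ⇒ (c0=3, c1=2)
macro 2: S0 reads c0=3 → after 3×micro: 3; S1 reads c0=3 → after 1×micro: 1 ⇒ (c0=3, c1=1)
macro 3: S0 reads c0=3 → after 3×micro: 3; S1 reads c0=3 → after 1×micro: 2 ⇒ (c0=3, c1=2)
macro 4: S0 reads c0=3 → after 3×micro: 3; S1 reads c0=3 → after 1×micro: 1 ⇒ (c0=3, c1=1)
macro 5: S0 reads c0=3 → after 3×micro: 3; S1 reads c0=3 → after 1×micro: 2 ⇒ (c0=3, c1=2)
macro 6: S0 reads c0=3 → after 3×micro: 3; S1 reads c0=3 → after 1×micro: 1 ⇒ (c0=3, c1=1)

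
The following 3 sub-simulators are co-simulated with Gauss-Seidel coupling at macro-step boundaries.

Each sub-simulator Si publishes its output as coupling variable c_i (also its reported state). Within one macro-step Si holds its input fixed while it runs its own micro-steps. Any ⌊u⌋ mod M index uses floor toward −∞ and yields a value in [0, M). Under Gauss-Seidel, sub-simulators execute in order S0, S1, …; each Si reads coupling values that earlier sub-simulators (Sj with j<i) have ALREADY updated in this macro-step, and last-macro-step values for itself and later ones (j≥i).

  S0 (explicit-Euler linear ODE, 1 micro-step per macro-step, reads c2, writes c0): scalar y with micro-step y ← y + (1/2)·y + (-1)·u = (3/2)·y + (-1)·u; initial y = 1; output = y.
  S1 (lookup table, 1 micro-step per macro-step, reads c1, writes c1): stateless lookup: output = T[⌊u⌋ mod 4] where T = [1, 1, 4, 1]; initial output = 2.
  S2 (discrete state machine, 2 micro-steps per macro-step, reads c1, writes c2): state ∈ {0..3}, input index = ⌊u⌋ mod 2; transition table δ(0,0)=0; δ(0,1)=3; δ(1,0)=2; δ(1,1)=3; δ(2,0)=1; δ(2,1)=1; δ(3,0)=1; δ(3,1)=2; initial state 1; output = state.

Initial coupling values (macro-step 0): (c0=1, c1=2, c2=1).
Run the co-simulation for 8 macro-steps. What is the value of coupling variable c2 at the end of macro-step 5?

macro 1: S0 reads c2=1 → after 1×micro: 1/2; S1 reads c1=2 → after 1×micro: 4; S2 reads c1=4 → after 2×micro: 1 ⇒ (c0=1/2, c1=4, c2=1)
macro 2: S0 reads c2=1 → after 1×micro: -1/4; S1 reads c1=4 → after 1×micro: 1; S2 reads c1=1 → after 2×micro: 2 ⇒ (c0=-1/4, c1=1, c2=2)
macro 3: S0 reads c2=2 → after 1×micro: -19/8; S1 reads c1=1 → after 1×micro: 1; S2 reads c1=1 → after 2×micro: 3 ⇒ (c0=-19/8, c1=1, c2=3)
macro 4: S0 reads c2=3 → after 1×micro: -105/16; S1 reads c1=1 → after 1×micro: 1; S2 reads c1=1 → after 2×micro: 1 ⇒ (c0=-105/16, c1=1, c2=1)
macro 5: S0 reads c2=1 → after 1×micro: -347/32; S1 reads c1=1 → after 1×micro: 1; S2 reads c1=1 → after 2×micro: 2 ⇒ (c0=-347/32, c1=1, c2=2)
macro 6: S0 reads c2=2 → after 1×micro: -1169/64; S1 reads c1=1 → after 1×micro: 1; S2 reads c1=1 → after 2×micro: 3 ⇒ (c0=-1169/64, c1=1, c2=3)
macro 7: S0 reads c2=3 → after 1×micro: -3891/128; S1 reads c1=1 → after 1×micro: 1; S2 reads c1=1 → after 2×micro: 1 ⇒ (c0=-3891/128, c1=1, c2=1)
macro 8: S0 reads c2=1 → after 1×micro: -11929/256; S1 reads c1=1 → after 1×micro: 1; S2 reads c1=1 → after 2×micro: 2 ⇒ (c0=-11929/256, c1=1, c2=2)

c2 at macro-step 5 = 2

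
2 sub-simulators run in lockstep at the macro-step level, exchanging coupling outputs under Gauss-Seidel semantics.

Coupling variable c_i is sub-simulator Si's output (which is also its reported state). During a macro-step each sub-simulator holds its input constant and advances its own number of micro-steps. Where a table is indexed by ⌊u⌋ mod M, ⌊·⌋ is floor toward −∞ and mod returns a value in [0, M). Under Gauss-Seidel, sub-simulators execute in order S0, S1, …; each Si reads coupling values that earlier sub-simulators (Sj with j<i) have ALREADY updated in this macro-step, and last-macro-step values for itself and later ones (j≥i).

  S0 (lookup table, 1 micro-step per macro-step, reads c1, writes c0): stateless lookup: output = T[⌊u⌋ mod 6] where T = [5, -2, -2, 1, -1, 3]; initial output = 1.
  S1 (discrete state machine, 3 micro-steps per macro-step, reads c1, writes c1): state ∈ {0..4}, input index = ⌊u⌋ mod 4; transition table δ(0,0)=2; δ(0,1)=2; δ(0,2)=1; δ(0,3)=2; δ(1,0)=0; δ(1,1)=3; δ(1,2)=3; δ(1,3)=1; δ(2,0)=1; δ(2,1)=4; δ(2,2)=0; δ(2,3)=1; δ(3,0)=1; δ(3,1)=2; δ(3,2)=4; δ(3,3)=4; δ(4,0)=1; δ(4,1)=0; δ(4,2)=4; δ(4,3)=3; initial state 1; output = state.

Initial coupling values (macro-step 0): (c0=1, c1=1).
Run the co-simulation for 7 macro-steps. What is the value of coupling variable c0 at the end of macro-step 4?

macro 1: S0 reads c1=1 → after 1×micro: -2; S1 reads c1=1 → after 3×micro: 4 ⇒ (c0=-2, c1=4)
macro 2: S0 reads c1=4 → after 1×micro: -1; S1 reads c1=4 → after 3×micro: 2 ⇒ (c0=-1, c1=2)
macro 3: S0 reads c1=2 → after 1×micro: -2; S1 reads c1=2 → after 3×micro: 3 ⇒ (c0=-2, c1=3)
macro 4: S0 reads c1=3 → after 1×micro: 1; S1 reads c1=3 → after 3×micro: 4 ⇒ (c0=1, c1=4)
macro 5: S0 reads c1=4 → after 1×micro: -1; S1 reads c1=4 → after 3×micro: 2 ⇒ (c0=-1, c1=2)
macro 6: S0 reads c1=2 → after 1×micro: -2; S1 reads c1=2 → after 3×micro: 3 ⇒ (c0=-2, c1=3)
macro 7: S0 reads c1=3 → after 1×micro: 1; S1 reads c1=3 → after 3×micro: 4 ⇒ (c0=1, c1=4)

c0 at macro-step 4 = 1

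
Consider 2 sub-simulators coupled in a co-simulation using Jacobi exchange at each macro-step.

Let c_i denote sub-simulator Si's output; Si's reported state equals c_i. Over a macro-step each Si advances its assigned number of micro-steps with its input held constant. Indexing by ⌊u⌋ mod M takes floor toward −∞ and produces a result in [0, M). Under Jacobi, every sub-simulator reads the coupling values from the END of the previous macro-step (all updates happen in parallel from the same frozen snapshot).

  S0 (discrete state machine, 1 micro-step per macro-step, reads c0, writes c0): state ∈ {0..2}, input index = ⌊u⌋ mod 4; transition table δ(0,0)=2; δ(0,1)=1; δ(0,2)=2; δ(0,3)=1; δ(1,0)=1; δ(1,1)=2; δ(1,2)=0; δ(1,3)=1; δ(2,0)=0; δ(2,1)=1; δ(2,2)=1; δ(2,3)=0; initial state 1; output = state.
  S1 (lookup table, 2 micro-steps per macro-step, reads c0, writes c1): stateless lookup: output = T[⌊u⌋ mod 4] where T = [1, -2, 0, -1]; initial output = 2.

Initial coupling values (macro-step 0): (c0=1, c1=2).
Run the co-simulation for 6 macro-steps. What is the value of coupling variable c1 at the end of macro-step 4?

c1 at macro-step 4 = 0

macro 1: S0 reads c0=1 → after 1×micro: 2; S1 reads c0=1 → after 2×micro: -2 ⇒ (c0=2, c1=-2)
macro 2: S0 reads c0=2 → after 1×micro: 1; S1 reads c0=2 → after 2×micro: 0 ⇒ (c0=1, c1=0)
macro 3: S0 reads c0=1 → after 1×micro: 2; S1 reads c0=1 → after 2×micro: -2 ⇒ (c0=2, c1=-2)
macro 4: S0 reads c0=2 → after 1×micro: 1; S1 reads c0=2 → after 2×micro: 0 ⇒ (c0=1, c1=0)
macro 5: S0 reads c0=1 → after 1×micro: 2; S1 reads c0=1 → after 2×micro: -2 ⇒ (c0=2, c1=-2)
macro 6: S0 reads c0=2 → after 1×micro: 1; S1 reads c0=2 → after 2×micro: 0 ⇒ (c0=1, c1=0)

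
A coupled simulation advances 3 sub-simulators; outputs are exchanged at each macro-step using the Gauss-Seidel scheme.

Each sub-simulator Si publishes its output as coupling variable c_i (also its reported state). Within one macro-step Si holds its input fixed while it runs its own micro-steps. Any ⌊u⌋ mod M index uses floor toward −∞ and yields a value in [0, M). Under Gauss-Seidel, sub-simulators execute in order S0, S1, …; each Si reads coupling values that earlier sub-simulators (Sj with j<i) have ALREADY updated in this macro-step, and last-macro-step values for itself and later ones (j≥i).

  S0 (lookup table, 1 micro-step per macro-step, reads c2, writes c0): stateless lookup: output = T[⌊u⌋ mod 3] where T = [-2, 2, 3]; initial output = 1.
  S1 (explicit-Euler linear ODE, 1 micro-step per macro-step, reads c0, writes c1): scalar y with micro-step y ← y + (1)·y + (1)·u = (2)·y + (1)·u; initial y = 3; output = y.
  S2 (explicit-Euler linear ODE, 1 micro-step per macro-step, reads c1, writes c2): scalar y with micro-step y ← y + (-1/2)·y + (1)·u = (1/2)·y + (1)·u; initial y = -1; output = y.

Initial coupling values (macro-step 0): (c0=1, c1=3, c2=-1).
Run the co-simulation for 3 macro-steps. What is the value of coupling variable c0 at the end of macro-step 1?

macro 1: S0 reads c2=-1 → after 1×micro: 3; S1 reads c0=3 → after 1×micro: 9; S2 reads c1=9 → after 1×micro: 17/2 ⇒ (c0=3, c1=9, c2=17/2)
macro 2: S0 reads c2=17/2 → after 1×micro: 3; S1 reads c0=3 → after 1×micro: 21; S2 reads c1=21 → after 1×micro: 101/4 ⇒ (c0=3, c1=21, c2=101/4)
macro 3: S0 reads c2=101/4 → after 1×micro: 2; S1 reads c0=2 → after 1×micro: 44; S2 reads c1=44 → after 1×micro: 453/8 ⇒ (c0=2, c1=44, c2=453/8)

c0 at macro-step 1 = 3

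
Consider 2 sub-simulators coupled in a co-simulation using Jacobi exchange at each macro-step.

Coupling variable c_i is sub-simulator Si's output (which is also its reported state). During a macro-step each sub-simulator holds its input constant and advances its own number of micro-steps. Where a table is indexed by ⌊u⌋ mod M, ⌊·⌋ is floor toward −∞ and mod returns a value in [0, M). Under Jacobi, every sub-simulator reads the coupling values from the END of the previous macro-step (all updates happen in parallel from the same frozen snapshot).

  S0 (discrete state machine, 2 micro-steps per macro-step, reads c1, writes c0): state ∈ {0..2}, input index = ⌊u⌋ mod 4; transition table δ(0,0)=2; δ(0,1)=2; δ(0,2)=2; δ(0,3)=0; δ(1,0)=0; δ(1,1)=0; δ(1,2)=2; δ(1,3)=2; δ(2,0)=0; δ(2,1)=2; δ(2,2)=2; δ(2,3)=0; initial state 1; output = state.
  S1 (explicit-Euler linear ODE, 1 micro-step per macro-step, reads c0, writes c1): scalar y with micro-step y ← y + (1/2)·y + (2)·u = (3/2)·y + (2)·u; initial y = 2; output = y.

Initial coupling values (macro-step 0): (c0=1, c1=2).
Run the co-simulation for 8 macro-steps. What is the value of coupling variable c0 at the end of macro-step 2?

macro 1: S0 reads c1=2 → after 2×micro: 2; S1 reads c0=1 → after 1×micro: 5 ⇒ (c0=2, c1=5)
macro 2: S0 reads c1=5 → after 2×micro: 2; S1 reads c0=2 → after 1×micro: 23/2 ⇒ (c0=2, c1=23/2)
macro 3: S0 reads c1=23/2 → after 2×micro: 0; S1 reads c0=2 → after 1×micro: 85/4 ⇒ (c0=0, c1=85/4)
macro 4: S0 reads c1=85/4 → after 2×micro: 2; S1 reads c0=0 → after 1×micro: 255/8 ⇒ (c0=2, c1=255/8)
macro 5: S0 reads c1=255/8 → after 2×micro: 0; S1 reads c0=2 → after 1×micro: 829/16 ⇒ (c0=0, c1=829/16)
macro 6: S0 reads c1=829/16 → after 2×micro: 0; S1 reads c0=0 → after 1×micro: 2487/32 ⇒ (c0=0, c1=2487/32)
macro 7: S0 reads c1=2487/32 → after 2×micro: 2; S1 reads c0=0 → after 1×micro: 7461/64 ⇒ (c0=2, c1=7461/64)
macro 8: S0 reads c1=7461/64 → after 2×micro: 2; S1 reads c0=2 → after 1×micro: 22895/128 ⇒ (c0=2, c1=22895/128)

c0 at macro-step 2 = 2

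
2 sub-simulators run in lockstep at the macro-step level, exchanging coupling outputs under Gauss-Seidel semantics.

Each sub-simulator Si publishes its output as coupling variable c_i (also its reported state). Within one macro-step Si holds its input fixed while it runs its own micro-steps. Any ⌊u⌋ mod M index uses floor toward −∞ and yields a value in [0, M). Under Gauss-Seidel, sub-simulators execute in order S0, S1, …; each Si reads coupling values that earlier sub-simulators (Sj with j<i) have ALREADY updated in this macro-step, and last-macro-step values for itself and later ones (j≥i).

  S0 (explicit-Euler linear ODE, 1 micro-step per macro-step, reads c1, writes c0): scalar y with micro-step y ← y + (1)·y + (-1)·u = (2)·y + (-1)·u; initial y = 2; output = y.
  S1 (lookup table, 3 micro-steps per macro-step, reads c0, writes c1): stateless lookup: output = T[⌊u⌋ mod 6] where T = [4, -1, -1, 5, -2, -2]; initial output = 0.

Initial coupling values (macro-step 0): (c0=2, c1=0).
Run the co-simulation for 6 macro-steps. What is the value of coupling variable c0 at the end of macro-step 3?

macro 1: S0 reads c1=0 → after 1×micro: 4; S1 reads c0=4 → after 3×micro: -2 ⇒ (c0=4, c1=-2)
macro 2: S0 reads c1=-2 → after 1×micro: 10; S1 reads c0=10 → after 3×micro: -2 ⇒ (c0=10, c1=-2)
macro 3: S0 reads c1=-2 → after 1×micro: 22; S1 reads c0=22 → after 3×micro: -2 ⇒ (c0=22, c1=-2)
macro 4: S0 reads c1=-2 → after 1×micro: 46; S1 reads c0=46 → after 3×micro: -2 ⇒ (c0=46, c1=-2)
macro 5: S0 reads c1=-2 → after 1×micro: 94; S1 reads c0=94 → after 3×micro: -2 ⇒ (c0=94, c1=-2)
macro 6: S0 reads c1=-2 → after 1×micro: 190; S1 reads c0=190 → after 3×micro: -2 ⇒ (c0=190, c1=-2)

c0 at macro-step 3 = 22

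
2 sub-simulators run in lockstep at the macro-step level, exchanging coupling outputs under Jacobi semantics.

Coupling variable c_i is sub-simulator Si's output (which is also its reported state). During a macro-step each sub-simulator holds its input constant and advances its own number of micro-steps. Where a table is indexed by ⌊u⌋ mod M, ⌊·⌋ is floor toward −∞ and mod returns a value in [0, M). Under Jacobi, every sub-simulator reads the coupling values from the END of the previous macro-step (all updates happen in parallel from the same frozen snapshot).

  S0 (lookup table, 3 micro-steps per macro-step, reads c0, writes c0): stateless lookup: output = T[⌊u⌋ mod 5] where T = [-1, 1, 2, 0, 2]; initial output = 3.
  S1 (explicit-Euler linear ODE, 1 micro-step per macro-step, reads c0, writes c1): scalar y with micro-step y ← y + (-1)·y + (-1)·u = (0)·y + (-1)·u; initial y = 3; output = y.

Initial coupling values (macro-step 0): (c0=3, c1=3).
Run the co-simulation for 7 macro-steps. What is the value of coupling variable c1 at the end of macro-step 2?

macro 1: S0 reads c0=3 → after 3×micro: 0; S1 reads c0=3 → after 1×micro: -3 ⇒ (c0=0, c1=-3)
macro 2: S0 reads c0=0 → after 3×micro: -1; S1 reads c0=0 → after 1×micro: 0 ⇒ (c0=-1, c1=0)
macro 3: S0 reads c0=-1 → after 3×micro: 2; S1 reads c0=-1 → after 1×micro: 1 ⇒ (c0=2, c1=1)
macro 4: S0 reads c0=2 → after 3×micro: 2; S1 reads c0=2 → after 1×micro: -2 ⇒ (c0=2, c1=-2)
macro 5: S0 reads c0=2 → after 3×micro: 2; S1 reads c0=2 → after 1×micro: -2 ⇒ (c0=2, c1=-2)
macro 6: S0 reads c0=2 → after 3×micro: 2; S1 reads c0=2 → after 1×micro: -2 ⇒ (c0=2, c1=-2)
macro 7: S0 reads c0=2 → after 3×micro: 2; S1 reads c0=2 → after 1×micro: -2 ⇒ (c0=2, c1=-2)

c1 at macro-step 2 = 0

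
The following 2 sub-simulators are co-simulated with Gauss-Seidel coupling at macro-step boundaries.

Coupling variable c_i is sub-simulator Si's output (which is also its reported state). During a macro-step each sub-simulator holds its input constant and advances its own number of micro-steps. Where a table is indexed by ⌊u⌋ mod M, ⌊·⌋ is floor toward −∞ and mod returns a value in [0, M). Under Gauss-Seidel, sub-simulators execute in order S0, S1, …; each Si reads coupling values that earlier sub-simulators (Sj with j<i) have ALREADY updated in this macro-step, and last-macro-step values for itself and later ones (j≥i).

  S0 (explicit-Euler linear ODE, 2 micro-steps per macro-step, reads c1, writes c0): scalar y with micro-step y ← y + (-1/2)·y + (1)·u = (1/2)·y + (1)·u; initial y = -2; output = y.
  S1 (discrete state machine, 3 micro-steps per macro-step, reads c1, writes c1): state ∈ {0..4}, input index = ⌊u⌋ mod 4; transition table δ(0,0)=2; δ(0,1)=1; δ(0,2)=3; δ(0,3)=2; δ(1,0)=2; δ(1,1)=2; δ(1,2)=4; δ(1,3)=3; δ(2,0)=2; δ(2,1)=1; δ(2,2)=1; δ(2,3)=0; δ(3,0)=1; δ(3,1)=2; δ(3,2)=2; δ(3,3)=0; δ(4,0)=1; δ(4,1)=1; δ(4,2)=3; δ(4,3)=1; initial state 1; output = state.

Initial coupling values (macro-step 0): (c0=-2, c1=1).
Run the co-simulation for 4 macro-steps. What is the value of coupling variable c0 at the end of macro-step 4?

c0 at macro-step 4 = 85/64

macro 1: S0 reads c1=1 → after 2×micro: 1; S1 reads c1=1 → after 3×micro: 2 ⇒ (c0=1, c1=2)
macro 2: S0 reads c1=2 → after 2×micro: 13/4; S1 reads c1=2 → after 3×micro: 3 ⇒ (c0=13/4, c1=3)
macro 3: S0 reads c1=3 → after 2×micro: 85/16; S1 reads c1=3 → after 3×micro: 0 ⇒ (c0=85/16, c1=0)
macro 4: S0 reads c1=0 → after 2×micro: 85/64; S1 reads c1=0 → after 3×micro: 2 ⇒ (c0=85/64, c1=2)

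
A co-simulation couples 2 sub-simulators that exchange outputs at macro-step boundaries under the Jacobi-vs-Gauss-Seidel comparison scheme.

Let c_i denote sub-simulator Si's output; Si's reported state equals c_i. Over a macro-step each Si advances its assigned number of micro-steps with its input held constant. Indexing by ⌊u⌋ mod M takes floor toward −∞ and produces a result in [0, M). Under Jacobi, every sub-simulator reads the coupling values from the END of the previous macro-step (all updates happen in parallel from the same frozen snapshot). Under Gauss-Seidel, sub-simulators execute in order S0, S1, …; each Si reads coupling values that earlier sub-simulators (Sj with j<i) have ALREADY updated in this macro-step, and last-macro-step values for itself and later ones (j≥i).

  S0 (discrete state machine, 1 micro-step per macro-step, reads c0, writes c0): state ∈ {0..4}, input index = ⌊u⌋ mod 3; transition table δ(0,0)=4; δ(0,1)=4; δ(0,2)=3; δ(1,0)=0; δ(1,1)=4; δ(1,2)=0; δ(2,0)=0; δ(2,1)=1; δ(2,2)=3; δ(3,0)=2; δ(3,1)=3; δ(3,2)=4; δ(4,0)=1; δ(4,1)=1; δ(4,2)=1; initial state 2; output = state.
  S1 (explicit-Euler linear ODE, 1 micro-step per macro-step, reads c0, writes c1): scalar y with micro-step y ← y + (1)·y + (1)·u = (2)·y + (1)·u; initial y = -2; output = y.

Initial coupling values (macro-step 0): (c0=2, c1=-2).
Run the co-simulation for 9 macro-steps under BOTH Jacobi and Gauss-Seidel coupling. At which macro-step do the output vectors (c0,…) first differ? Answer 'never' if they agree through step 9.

[Jacobi] macro 1: S0 reads c0=2 → after 1×micro: 3; S1 reads c0=2 → after 1×micro: -2 ⇒ (c0=3, c1=-2)
[Jacobi] macro 2: S0 reads c0=3 → after 1×micro: 2; S1 reads c0=3 → after 1×micro: -1 ⇒ (c0=2, c1=-1)
[Jacobi] macro 3: S0 reads c0=2 → after 1×micro: 3; S1 reads c0=2 → after 1×micro: 0 ⇒ (c0=3, c1=0)
[Jacobi] macro 4: S0 reads c0=3 → after 1×micro: 2; S1 reads c0=3 → after 1×micro: 3 ⇒ (c0=2, c1=3)
[Jacobi] macro 5: S0 reads c0=2 → after 1×micro: 3; S1 reads c0=2 → after 1×micro: 8 ⇒ (c0=3, c1=8)
[Jacobi] macro 6: S0 reads c0=3 → after 1×micro: 2; S1 reads c0=3 → after 1×micro: 19 ⇒ (c0=2, c1=19)
[Jacobi] macro 7: S0 reads c0=2 → after 1×micro: 3; S1 reads c0=2 → after 1×micro: 40 ⇒ (c0=3, c1=40)
[Jacobi] macro 8: S0 reads c0=3 → after 1×micro: 2; S1 reads c0=3 → after 1×micro: 83 ⇒ (c0=2, c1=83)
[Jacobi] macro 9: S0 reads c0=2 → after 1×micro: 3; S1 reads c0=2 → after 1×micro: 168 ⇒ (c0=3, c1=168)
[Gauss-Seidel] macro 1: S0 reads c0=2 → after 1×micro: 3; S1 reads c0=3 → after 1×micro: -1 ⇒ (c0=3, c1=-1)
[Gauss-Seidel] macro 2: S0 reads c0=3 → after 1×micro: 2; S1 reads c0=2 → after 1×micro: 0 ⇒ (c0=2, c1=0)
[Gauss-Seidel] macro 3: S0 reads c0=2 → after 1×micro: 3; S1 reads c0=3 → after 1×micro: 3 ⇒ (c0=3, c1=3)
[Gauss-Seidel] macro 4: S0 reads c0=3 → after 1×micro: 2; S1 reads c0=2 → after 1×micro: 8 ⇒ (c0=2, c1=8)
[Gauss-Seidel] macro 5: S0 reads c0=2 → after 1×micro: 3; S1 reads c0=3 → after 1×micro: 19 ⇒ (c0=3, c1=19)
[Gauss-Seidel] macro 6: S0 reads c0=3 → after 1×micro: 2; S1 reads c0=2 → after 1×micro: 40 ⇒ (c0=2, c1=40)
[Gauss-Seidel] macro 7: S0 reads c0=2 → after 1×micro: 3; S1 reads c0=3 → after 1×micro: 83 ⇒ (c0=3, c1=83)
[Gauss-Seidel] macro 8: S0 reads c0=3 → after 1×micro: 2; S1 reads c0=2 → after 1×micro: 168 ⇒ (c0=2, c1=168)
[Gauss-Seidel] macro 9: S0 reads c0=2 → after 1×micro: 3; S1 reads c0=3 → after 1×micro: 339 ⇒ (c0=3, c1=339)

first divergence at macro-step: 1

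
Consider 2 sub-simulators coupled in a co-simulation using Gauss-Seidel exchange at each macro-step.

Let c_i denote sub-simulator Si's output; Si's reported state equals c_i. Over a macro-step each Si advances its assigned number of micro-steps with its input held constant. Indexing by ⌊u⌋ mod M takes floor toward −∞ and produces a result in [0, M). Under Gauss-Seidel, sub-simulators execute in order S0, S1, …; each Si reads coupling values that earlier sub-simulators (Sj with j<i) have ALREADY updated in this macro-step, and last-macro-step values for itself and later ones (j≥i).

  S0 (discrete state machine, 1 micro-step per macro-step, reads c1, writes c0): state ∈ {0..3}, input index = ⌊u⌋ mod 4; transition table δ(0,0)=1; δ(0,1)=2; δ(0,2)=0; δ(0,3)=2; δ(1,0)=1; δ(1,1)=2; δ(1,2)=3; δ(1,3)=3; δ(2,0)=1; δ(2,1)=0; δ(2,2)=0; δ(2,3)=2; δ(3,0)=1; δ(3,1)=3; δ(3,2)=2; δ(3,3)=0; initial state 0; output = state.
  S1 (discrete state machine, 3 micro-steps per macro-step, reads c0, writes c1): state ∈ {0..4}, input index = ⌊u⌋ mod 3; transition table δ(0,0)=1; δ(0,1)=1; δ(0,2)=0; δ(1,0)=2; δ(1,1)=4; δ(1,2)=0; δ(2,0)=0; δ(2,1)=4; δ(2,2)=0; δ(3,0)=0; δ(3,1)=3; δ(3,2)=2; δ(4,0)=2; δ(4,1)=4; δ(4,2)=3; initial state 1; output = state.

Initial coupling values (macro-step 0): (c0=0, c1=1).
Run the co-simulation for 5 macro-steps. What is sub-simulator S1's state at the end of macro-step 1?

S1 state at macro-step 1 = 0

macro 1: S0 reads c1=1 → after 1×micro: 2; S1 reads c0=2 → after 3×micro: 0 ⇒ (c0=2, c1=0)
macro 2: S0 reads c1=0 → after 1×micro: 1; S1 reads c0=1 → after 3×micro: 4 ⇒ (c0=1, c1=4)
macro 3: S0 reads c1=4 → after 1×micro: 1; S1 reads c0=1 → after 3×micro: 4 ⇒ (c0=1, c1=4)
macro 4: S0 reads c1=4 → after 1×micro: 1; S1 reads c0=1 → after 3×micro: 4 ⇒ (c0=1, c1=4)
macro 5: S0 reads c1=4 → after 1×micro: 1; S1 reads c0=1 → after 3×micro: 4 ⇒ (c0=1, c1=4)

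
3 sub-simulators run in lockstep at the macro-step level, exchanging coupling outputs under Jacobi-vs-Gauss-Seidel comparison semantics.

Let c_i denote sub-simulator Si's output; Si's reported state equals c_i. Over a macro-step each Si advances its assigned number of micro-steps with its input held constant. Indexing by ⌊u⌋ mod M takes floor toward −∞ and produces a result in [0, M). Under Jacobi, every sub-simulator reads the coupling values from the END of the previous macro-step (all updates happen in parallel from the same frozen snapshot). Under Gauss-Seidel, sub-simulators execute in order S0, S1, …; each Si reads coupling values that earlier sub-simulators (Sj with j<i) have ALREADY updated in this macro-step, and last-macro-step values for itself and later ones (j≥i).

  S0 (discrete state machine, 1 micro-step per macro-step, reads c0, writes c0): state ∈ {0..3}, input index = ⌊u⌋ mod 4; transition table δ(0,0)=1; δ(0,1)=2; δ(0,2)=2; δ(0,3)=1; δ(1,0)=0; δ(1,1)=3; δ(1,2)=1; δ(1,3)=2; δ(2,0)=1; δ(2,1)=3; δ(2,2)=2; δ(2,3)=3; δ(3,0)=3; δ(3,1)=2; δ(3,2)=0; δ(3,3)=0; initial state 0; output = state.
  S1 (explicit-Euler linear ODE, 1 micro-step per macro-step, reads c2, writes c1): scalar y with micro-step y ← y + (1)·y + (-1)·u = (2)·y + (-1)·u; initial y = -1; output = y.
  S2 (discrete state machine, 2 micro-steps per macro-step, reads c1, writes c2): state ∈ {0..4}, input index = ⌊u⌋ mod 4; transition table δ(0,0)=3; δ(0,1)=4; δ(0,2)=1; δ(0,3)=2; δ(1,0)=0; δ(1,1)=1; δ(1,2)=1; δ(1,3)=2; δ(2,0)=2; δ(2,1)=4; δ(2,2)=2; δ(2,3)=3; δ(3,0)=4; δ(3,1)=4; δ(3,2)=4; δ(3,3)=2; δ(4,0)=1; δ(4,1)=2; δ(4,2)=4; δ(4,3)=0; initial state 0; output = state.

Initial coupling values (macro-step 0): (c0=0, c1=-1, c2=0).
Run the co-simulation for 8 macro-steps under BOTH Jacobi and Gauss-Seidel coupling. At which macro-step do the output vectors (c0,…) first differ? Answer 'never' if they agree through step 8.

[Jacobi] macro 1: S0 reads c0=0 → after 1×micro: 1; S1 reads c2=0 → after 1×micro: -2; S2 reads c1=-1 → after 2×micro: 3 ⇒ (c0=1, c1=-2, c2=3)
[Jacobi] macro 2: S0 reads c0=1 → after 1×micro: 3; S1 reads c2=3 → after 1×micro: -7; S2 reads c1=-2 → after 2×micro: 4 ⇒ (c0=3, c1=-7, c2=4)
[Jacobi] macro 3: S0 reads c0=3 → after 1×micro: 0; S1 reads c2=4 → after 1×micro: -18; S2 reads c1=-7 → after 2×micro: 4 ⇒ (c0=0, c1=-18, c2=4)
[Jacobi] macro 4: S0 reads c0=0 → after 1×micro: 1; S1 reads c2=4 → after 1×micro: -40; S2 reads c1=-18 → after 2×micro: 4 ⇒ (c0=1, c1=-40, c2=4)
[Jacobi] macro 5: S0 reads c0=1 → after 1×micro: 3; S1 reads c2=4 → after 1×micro: -84; S2 reads c1=-40 → after 2×micro: 0 ⇒ (c0=3, c1=-84, c2=0)
[Jacobi] macro 6: S0 reads c0=3 → after 1×micro: 0; S1 reads c2=0 → after 1×micro: -168; S2 reads c1=-84 → after 2×micro: 4 ⇒ (c0=0, c1=-168, c2=4)
[Jacobi] macro 7: S0 reads c0=0 → after 1×micro: 1; S1 reads c2=4 → after 1×micro: -340; S2 reads c1=-168 → after 2×micro: 0 ⇒ (c0=1, c1=-340, c2=0)
[Jacobi] macro 8: S0 reads c0=1 → after 1×micro: 3; S1 reads c2=0 → after 1×micro: -680; S2 reads c1=-340 → after 2×micro: 4 ⇒ (c0=3, c1=-680, c2=4)
[Gauss-Seidel] macro 1: S0 reads c0=0 → after 1×micro: 1; S1 reads c2=0 → after 1×micro: -2; S2 reads c1=-2 → after 2×micro: 1 ⇒ (c0=1, c1=-2, c2=1)
[Gauss-Seidel] macro 2: S0 reads c0=1 → after 1×micro: 3; S1 reads c2=1 → after 1×micro: -5; S2 reads c1=-5 → after 2×micro: 3 ⇒ (c0=3, c1=-5, c2=3)
[Gauss-Seidel] macro 3: S0 reads c0=3 → after 1×micro: 0; S1 reads c2=3 → after 1×micro: -13; S2 reads c1=-13 → after 2×micro: 3 ⇒ (c0=0, c1=-13, c2=3)
[Gauss-Seidel] macro 4: S0 reads c0=0 → after 1×micro: 1; S1 reads c2=3 → after 1×micro: -29; S2 reads c1=-29 → after 2×micro: 3 ⇒ (c0=1, c1=-29, c2=3)
[Gauss-Seidel] macro 5: S0 reads c0=1 → after 1×micro: 3; S1 reads c2=3 → after 1×micro: -61; S2 reads c1=-61 → after 2×micro: 3 ⇒ (c0=3, c1=-61, c2=3)
[Gauss-Seidel] macro 6: S0 reads c0=3 → after 1×micro: 0; S1 reads c2=3 → after 1×micro: -125; S2 reads c1=-125 → after 2×micro: 3 ⇒ (c0=0, c1=-125, c2=3)
[Gauss-Seidel] macro 7: S0 reads c0=0 → after 1×micro: 1; S1 reads c2=3 → after 1×micro: -253; S2 reads c1=-253 → after 2×micro: 3 ⇒ (c0=1, c1=-253, c2=3)
[Gauss-Seidel] macro 8: S0 reads c0=1 → after 1×micro: 3; S1 reads c2=3 → after 1×micro: -509; S2 reads c1=-509 → after 2×micro: 3 ⇒ (c0=3, c1=-509, c2=3)

first divergence at macro-step: 1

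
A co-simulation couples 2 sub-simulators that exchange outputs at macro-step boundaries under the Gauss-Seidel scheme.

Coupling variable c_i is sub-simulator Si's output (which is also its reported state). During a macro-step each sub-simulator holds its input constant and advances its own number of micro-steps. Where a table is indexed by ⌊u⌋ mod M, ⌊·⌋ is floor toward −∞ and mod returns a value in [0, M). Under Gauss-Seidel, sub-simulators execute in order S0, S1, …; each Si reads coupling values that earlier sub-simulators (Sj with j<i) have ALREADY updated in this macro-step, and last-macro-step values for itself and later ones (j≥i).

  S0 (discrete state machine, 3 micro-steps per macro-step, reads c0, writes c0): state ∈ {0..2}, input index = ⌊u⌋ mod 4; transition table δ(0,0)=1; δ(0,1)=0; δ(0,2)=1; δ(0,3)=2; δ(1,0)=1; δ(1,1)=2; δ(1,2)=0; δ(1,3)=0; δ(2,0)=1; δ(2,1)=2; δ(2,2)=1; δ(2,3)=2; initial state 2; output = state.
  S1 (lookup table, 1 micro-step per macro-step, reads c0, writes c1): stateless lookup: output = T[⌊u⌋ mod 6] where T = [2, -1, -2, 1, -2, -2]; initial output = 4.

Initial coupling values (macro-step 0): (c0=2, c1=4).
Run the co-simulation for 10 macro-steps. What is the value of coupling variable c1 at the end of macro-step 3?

macro 1: S0 reads c0=2 → after 3×micro: 1; S1 reads c0=1 → after 1×micro: -1 ⇒ (c0=1, c1=-1)
macro 2: S0 reads c0=1 → after 3×micro: 2; S1 reads c0=2 → after 1×micro: -2 ⇒ (c0=2, c1=-2)
macro 3: S0 reads c0=2 → after 3×micro: 1; S1 reads c0=1 → after 1×micro: -1 ⇒ (c0=1, c1=-1)
macro 4: S0 reads c0=1 → after 3×micro: 2; S1 reads c0=2 → after 1×micro: -2 ⇒ (c0=2, c1=-2)
macro 5: S0 reads c0=2 → after 3×micro: 1; S1 reads c0=1 → after 1×micro: -1 ⇒ (c0=1, c1=-1)
macro 6: S0 reads c0=1 → after 3×micro: 2; S1 reads c0=2 → after 1×micro: -2 ⇒ (c0=2, c1=-2)
macro 7: S0 reads c0=2 → after 3×micro: 1; S1 reads c0=1 → after 1×micro: -1 ⇒ (c0=1, c1=-1)
macro 8: S0 reads c0=1 → after 3×micro: 2; S1 reads c0=2 → after 1×micro: -2 ⇒ (c0=2, c1=-2)
macro 9: S0 reads c0=2 → after 3×micro: 1; S1 reads c0=1 → after 1×micro: -1 ⇒ (c0=1, c1=-1)
macro 10: S0 reads c0=1 → after 3×micro: 2; S1 reads c0=2 → after 1×micro: -2 ⇒ (c0=2, c1=-2)

c1 at macro-step 3 = -1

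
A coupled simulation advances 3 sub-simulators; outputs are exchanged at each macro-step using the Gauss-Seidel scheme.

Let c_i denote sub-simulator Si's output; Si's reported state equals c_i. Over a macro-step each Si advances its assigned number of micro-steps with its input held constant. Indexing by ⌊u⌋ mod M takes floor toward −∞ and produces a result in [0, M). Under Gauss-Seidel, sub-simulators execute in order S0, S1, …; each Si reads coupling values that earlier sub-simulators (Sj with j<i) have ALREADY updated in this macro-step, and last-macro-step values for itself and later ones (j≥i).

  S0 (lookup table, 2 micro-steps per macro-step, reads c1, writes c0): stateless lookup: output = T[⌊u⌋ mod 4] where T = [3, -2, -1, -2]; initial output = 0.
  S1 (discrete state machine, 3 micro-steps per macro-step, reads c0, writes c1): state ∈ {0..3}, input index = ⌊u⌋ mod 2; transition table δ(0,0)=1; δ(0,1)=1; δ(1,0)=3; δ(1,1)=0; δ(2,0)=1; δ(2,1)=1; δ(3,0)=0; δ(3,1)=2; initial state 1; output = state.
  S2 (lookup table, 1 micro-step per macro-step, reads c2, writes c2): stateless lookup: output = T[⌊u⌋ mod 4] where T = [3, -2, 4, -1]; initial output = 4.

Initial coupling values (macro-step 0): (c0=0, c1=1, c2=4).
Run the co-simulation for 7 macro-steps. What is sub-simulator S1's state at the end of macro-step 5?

macro 1: S0 reads c1=1 → after 2×micro: -2; S1 reads c0=-2 → after 3×micro: 1; S2 reads c2=4 → after 1×micro: 3 ⇒ (c0=-2, c1=1, c2=3)
macro 2: S0 reads c1=1 → after 2×micro: -2; S1 reads c0=-2 → after 3×micro: 1; S2 reads c2=3 → after 1×micro: -1 ⇒ (c0=-2, c1=1, c2=-1)
macro 3: S0 reads c1=1 → after 2×micro: -2; S1 reads c0=-2 → after 3×micro: 1; S2 reads c2=-1 → after 1×micro: -1 ⇒ (c0=-2, c1=1, c2=-1)
macro 4: S0 reads c1=1 → after 2×micro: -2; S1 reads c0=-2 → after 3×micro: 1; S2 reads c2=-1 → after 1×micro: -1 ⇒ (c0=-2, c1=1, c2=-1)
macro 5: S0 reads c1=1 → after 2×micro: -2; S1 reads c0=-2 → after 3×micro: 1; S2 reads c2=-1 → after 1×micro: -1 ⇒ (c0=-2, c1=1, c2=-1)
macro 6: S0 reads c1=1 → after 2×micro: -2; S1 reads c0=-2 → after 3×micro: 1; S2 reads c2=-1 → after 1×micro: -1 ⇒ (c0=-2, c1=1, c2=-1)
macro 7: S0 reads c1=1 → after 2×micro: -2; S1 reads c0=-2 → after 3×micro: 1; S2 reads c2=-1 → after 1×micro: -1 ⇒ (c0=-2, c1=1, c2=-1)

S1 state at macro-step 5 = 1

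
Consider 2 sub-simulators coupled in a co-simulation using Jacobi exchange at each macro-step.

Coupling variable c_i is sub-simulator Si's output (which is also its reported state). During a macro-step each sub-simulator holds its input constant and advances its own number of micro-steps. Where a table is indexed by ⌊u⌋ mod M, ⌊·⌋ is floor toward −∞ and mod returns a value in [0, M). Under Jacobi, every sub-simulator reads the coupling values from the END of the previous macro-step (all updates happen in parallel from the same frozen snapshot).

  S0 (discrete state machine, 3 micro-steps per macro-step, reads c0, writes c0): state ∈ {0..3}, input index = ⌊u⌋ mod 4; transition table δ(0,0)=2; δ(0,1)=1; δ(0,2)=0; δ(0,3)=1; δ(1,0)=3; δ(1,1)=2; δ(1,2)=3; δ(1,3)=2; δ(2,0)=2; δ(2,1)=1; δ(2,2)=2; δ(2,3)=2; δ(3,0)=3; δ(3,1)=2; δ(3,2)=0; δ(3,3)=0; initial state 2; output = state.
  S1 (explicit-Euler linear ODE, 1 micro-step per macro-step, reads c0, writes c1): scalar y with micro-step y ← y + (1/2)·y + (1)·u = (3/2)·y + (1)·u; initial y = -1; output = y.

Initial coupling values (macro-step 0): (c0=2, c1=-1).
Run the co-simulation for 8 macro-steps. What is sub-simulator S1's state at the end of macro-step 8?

macro 1: S0 reads c0=2 → after 3×micro: 2; S1 reads c0=2 → after 1×micro: 1/2 ⇒ (c0=2, c1=1/2)
macro 2: S0 reads c0=2 → after 3×micro: 2; S1 reads c0=2 → after 1×micro: 11/4 ⇒ (c0=2, c1=11/4)
macro 3: S0 reads c0=2 → after 3×micro: 2; S1 reads c0=2 → after 1×micro: 49/8 ⇒ (c0=2, c1=49/8)
macro 4: S0 reads c0=2 → after 3×micro: 2; S1 reads c0=2 → after 1×micro: 179/16 ⇒ (c0=2, c1=179/16)
macro 5: S0 reads c0=2 → after 3×micro: 2; S1 reads c0=2 → after 1×micro: 601/32 ⇒ (c0=2, c1=601/32)
macro 6: S0 reads c0=2 → after 3×micro: 2; S1 reads c0=2 → after 1×micro: 1931/64 ⇒ (c0=2, c1=1931/64)
macro 7: S0 reads c0=2 → after 3×micro: 2; S1 reads c0=2 → after 1×micro: 6049/128 ⇒ (c0=2, c1=6049/128)
macro 8: S0 reads c0=2 → after 3×micro: 2; S1 reads c0=2 → after 1×micro: 18659/256 ⇒ (c0=2, c1=18659/256)

S1 state at macro-step 8 = 18659/256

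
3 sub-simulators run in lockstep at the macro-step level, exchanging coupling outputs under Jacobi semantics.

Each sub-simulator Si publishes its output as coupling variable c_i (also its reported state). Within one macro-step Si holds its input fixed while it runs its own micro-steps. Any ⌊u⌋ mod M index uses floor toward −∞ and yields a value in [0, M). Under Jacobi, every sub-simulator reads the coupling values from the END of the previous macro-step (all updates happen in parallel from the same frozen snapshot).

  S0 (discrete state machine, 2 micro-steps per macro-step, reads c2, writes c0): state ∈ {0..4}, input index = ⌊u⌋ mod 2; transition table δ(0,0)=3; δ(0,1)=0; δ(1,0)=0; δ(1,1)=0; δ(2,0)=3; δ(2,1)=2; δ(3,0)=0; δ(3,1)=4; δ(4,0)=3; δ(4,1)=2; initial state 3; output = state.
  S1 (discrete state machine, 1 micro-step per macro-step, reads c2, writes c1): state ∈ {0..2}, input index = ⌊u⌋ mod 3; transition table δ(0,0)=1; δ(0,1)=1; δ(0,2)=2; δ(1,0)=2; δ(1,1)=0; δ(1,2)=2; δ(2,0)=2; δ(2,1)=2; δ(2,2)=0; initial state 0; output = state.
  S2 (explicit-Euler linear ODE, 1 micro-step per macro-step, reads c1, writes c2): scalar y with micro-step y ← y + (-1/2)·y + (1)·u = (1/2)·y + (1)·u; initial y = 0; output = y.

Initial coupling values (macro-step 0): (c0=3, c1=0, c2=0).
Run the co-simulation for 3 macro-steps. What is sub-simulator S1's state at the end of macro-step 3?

S1 state at macro-step 3 = 2

macro 1: S0 reads c2=0 → after 2×micro: 3; S1 reads c2=0 → after 1×micro: 1; S2 reads c1=0 → after 1×micro: 0 ⇒ (c0=3, c1=1, c2=0)
macro 2: S0 reads c2=0 → after 2×micro: 3; S1 reads c2=0 → after 1×micro: 2; S2 reads c1=1 → after 1×micro: 1 ⇒ (c0=3, c1=2, c2=1)
macro 3: S0 reads c2=1 → after 2×micro: 2; S1 reads c2=1 → after 1×micro: 2; S2 reads c1=2 → after 1×micro: 5/2 ⇒ (c0=2, c1=2, c2=5/2)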